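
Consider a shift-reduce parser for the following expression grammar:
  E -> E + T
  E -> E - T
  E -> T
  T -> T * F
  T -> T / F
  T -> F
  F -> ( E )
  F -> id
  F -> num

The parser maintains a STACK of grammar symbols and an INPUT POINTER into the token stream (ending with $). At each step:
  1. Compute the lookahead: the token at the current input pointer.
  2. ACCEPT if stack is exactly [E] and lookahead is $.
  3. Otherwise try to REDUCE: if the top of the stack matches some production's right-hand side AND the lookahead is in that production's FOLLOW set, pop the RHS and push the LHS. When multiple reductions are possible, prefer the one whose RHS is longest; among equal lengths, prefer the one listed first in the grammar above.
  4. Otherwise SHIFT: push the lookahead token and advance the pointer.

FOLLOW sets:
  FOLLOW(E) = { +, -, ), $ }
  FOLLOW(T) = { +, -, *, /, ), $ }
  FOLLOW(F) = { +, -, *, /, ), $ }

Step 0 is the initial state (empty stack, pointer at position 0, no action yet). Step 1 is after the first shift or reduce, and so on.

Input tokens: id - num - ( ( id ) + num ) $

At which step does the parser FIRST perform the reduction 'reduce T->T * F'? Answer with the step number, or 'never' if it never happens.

Step 1: shift id. Stack=[id] ptr=1 lookahead=- remaining=[- num - ( ( id ) + num ) $]
Step 2: reduce F->id. Stack=[F] ptr=1 lookahead=- remaining=[- num - ( ( id ) + num ) $]
Step 3: reduce T->F. Stack=[T] ptr=1 lookahead=- remaining=[- num - ( ( id ) + num ) $]
Step 4: reduce E->T. Stack=[E] ptr=1 lookahead=- remaining=[- num - ( ( id ) + num ) $]
Step 5: shift -. Stack=[E -] ptr=2 lookahead=num remaining=[num - ( ( id ) + num ) $]
Step 6: shift num. Stack=[E - num] ptr=3 lookahead=- remaining=[- ( ( id ) + num ) $]
Step 7: reduce F->num. Stack=[E - F] ptr=3 lookahead=- remaining=[- ( ( id ) + num ) $]
Step 8: reduce T->F. Stack=[E - T] ptr=3 lookahead=- remaining=[- ( ( id ) + num ) $]
Step 9: reduce E->E - T. Stack=[E] ptr=3 lookahead=- remaining=[- ( ( id ) + num ) $]
Step 10: shift -. Stack=[E -] ptr=4 lookahead=( remaining=[( ( id ) + num ) $]
Step 11: shift (. Stack=[E - (] ptr=5 lookahead=( remaining=[( id ) + num ) $]
Step 12: shift (. Stack=[E - ( (] ptr=6 lookahead=id remaining=[id ) + num ) $]
Step 13: shift id. Stack=[E - ( ( id] ptr=7 lookahead=) remaining=[) + num ) $]
Step 14: reduce F->id. Stack=[E - ( ( F] ptr=7 lookahead=) remaining=[) + num ) $]
Step 15: reduce T->F. Stack=[E - ( ( T] ptr=7 lookahead=) remaining=[) + num ) $]
Step 16: reduce E->T. Stack=[E - ( ( E] ptr=7 lookahead=) remaining=[) + num ) $]
Step 17: shift ). Stack=[E - ( ( E )] ptr=8 lookahead=+ remaining=[+ num ) $]
Step 18: reduce F->( E ). Stack=[E - ( F] ptr=8 lookahead=+ remaining=[+ num ) $]
Step 19: reduce T->F. Stack=[E - ( T] ptr=8 lookahead=+ remaining=[+ num ) $]
Step 20: reduce E->T. Stack=[E - ( E] ptr=8 lookahead=+ remaining=[+ num ) $]
Step 21: shift +. Stack=[E - ( E +] ptr=9 lookahead=num remaining=[num ) $]
Step 22: shift num. Stack=[E - ( E + num] ptr=10 lookahead=) remaining=[) $]
Step 23: reduce F->num. Stack=[E - ( E + F] ptr=10 lookahead=) remaining=[) $]
Step 24: reduce T->F. Stack=[E - ( E + T] ptr=10 lookahead=) remaining=[) $]
Step 25: reduce E->E + T. Stack=[E - ( E] ptr=10 lookahead=) remaining=[) $]
Step 26: shift ). Stack=[E - ( E )] ptr=11 lookahead=$ remaining=[$]
Step 27: reduce F->( E ). Stack=[E - F] ptr=11 lookahead=$ remaining=[$]
Step 28: reduce T->F. Stack=[E - T] ptr=11 lookahead=$ remaining=[$]
Step 29: reduce E->E - T. Stack=[E] ptr=11 lookahead=$ remaining=[$]
Step 30: accept. Stack=[E] ptr=11 lookahead=$ remaining=[$]

Answer: never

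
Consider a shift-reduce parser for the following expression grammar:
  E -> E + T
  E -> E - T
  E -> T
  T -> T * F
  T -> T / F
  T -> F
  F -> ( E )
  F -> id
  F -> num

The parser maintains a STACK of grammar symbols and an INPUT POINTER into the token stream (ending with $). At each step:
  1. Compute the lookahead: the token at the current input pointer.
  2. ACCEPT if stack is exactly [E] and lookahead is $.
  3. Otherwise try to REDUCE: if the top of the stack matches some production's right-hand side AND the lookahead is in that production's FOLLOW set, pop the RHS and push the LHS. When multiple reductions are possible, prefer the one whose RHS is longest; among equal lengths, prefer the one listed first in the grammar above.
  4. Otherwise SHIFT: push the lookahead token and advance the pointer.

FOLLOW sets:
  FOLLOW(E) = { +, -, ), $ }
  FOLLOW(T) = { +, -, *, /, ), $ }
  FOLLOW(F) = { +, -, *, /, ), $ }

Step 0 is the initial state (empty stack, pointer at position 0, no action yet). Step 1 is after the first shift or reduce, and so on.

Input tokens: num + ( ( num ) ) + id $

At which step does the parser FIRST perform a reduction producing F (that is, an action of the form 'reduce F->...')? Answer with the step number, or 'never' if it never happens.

Answer: 2

Derivation:
Step 1: shift num. Stack=[num] ptr=1 lookahead=+ remaining=[+ ( ( num ) ) + id $]
Step 2: reduce F->num. Stack=[F] ptr=1 lookahead=+ remaining=[+ ( ( num ) ) + id $]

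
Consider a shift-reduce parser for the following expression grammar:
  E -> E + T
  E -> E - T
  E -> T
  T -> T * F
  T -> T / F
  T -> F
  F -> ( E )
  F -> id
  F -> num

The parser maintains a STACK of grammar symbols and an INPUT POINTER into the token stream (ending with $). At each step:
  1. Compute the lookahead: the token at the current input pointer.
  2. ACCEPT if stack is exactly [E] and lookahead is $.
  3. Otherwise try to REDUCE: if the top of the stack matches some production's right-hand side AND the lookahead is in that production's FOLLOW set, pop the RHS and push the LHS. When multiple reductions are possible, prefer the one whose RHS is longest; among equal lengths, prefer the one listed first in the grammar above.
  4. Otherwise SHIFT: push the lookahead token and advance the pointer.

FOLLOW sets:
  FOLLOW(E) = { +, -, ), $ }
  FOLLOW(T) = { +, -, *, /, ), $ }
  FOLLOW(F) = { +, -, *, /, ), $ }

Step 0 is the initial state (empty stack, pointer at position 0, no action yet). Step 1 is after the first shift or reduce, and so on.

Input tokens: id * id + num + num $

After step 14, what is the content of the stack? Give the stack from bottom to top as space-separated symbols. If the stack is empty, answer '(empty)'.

Answer: E +

Derivation:
Step 1: shift id. Stack=[id] ptr=1 lookahead=* remaining=[* id + num + num $]
Step 2: reduce F->id. Stack=[F] ptr=1 lookahead=* remaining=[* id + num + num $]
Step 3: reduce T->F. Stack=[T] ptr=1 lookahead=* remaining=[* id + num + num $]
Step 4: shift *. Stack=[T *] ptr=2 lookahead=id remaining=[id + num + num $]
Step 5: shift id. Stack=[T * id] ptr=3 lookahead=+ remaining=[+ num + num $]
Step 6: reduce F->id. Stack=[T * F] ptr=3 lookahead=+ remaining=[+ num + num $]
Step 7: reduce T->T * F. Stack=[T] ptr=3 lookahead=+ remaining=[+ num + num $]
Step 8: reduce E->T. Stack=[E] ptr=3 lookahead=+ remaining=[+ num + num $]
Step 9: shift +. Stack=[E +] ptr=4 lookahead=num remaining=[num + num $]
Step 10: shift num. Stack=[E + num] ptr=5 lookahead=+ remaining=[+ num $]
Step 11: reduce F->num. Stack=[E + F] ptr=5 lookahead=+ remaining=[+ num $]
Step 12: reduce T->F. Stack=[E + T] ptr=5 lookahead=+ remaining=[+ num $]
Step 13: reduce E->E + T. Stack=[E] ptr=5 lookahead=+ remaining=[+ num $]
Step 14: shift +. Stack=[E +] ptr=6 lookahead=num remaining=[num $]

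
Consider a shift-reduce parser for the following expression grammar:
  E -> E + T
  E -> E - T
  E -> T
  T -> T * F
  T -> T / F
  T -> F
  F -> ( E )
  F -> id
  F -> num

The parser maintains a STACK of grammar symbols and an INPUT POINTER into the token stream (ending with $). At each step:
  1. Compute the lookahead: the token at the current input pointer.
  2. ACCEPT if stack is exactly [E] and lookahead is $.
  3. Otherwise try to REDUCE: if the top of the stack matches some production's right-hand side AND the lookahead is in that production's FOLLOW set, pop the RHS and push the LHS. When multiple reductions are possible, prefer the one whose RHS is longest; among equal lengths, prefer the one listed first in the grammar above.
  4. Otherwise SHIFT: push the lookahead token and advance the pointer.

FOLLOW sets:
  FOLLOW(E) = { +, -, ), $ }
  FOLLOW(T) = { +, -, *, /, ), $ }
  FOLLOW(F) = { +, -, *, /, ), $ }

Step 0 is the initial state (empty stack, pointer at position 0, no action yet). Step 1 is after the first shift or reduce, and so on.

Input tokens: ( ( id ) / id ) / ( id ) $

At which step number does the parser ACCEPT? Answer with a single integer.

Step 1: shift (. Stack=[(] ptr=1 lookahead=( remaining=[( id ) / id ) / ( id ) $]
Step 2: shift (. Stack=[( (] ptr=2 lookahead=id remaining=[id ) / id ) / ( id ) $]
Step 3: shift id. Stack=[( ( id] ptr=3 lookahead=) remaining=[) / id ) / ( id ) $]
Step 4: reduce F->id. Stack=[( ( F] ptr=3 lookahead=) remaining=[) / id ) / ( id ) $]
Step 5: reduce T->F. Stack=[( ( T] ptr=3 lookahead=) remaining=[) / id ) / ( id ) $]
Step 6: reduce E->T. Stack=[( ( E] ptr=3 lookahead=) remaining=[) / id ) / ( id ) $]
Step 7: shift ). Stack=[( ( E )] ptr=4 lookahead=/ remaining=[/ id ) / ( id ) $]
Step 8: reduce F->( E ). Stack=[( F] ptr=4 lookahead=/ remaining=[/ id ) / ( id ) $]
Step 9: reduce T->F. Stack=[( T] ptr=4 lookahead=/ remaining=[/ id ) / ( id ) $]
Step 10: shift /. Stack=[( T /] ptr=5 lookahead=id remaining=[id ) / ( id ) $]
Step 11: shift id. Stack=[( T / id] ptr=6 lookahead=) remaining=[) / ( id ) $]
Step 12: reduce F->id. Stack=[( T / F] ptr=6 lookahead=) remaining=[) / ( id ) $]
Step 13: reduce T->T / F. Stack=[( T] ptr=6 lookahead=) remaining=[) / ( id ) $]
Step 14: reduce E->T. Stack=[( E] ptr=6 lookahead=) remaining=[) / ( id ) $]
Step 15: shift ). Stack=[( E )] ptr=7 lookahead=/ remaining=[/ ( id ) $]
Step 16: reduce F->( E ). Stack=[F] ptr=7 lookahead=/ remaining=[/ ( id ) $]
Step 17: reduce T->F. Stack=[T] ptr=7 lookahead=/ remaining=[/ ( id ) $]
Step 18: shift /. Stack=[T /] ptr=8 lookahead=( remaining=[( id ) $]
Step 19: shift (. Stack=[T / (] ptr=9 lookahead=id remaining=[id ) $]
Step 20: shift id. Stack=[T / ( id] ptr=10 lookahead=) remaining=[) $]
Step 21: reduce F->id. Stack=[T / ( F] ptr=10 lookahead=) remaining=[) $]
Step 22: reduce T->F. Stack=[T / ( T] ptr=10 lookahead=) remaining=[) $]
Step 23: reduce E->T. Stack=[T / ( E] ptr=10 lookahead=) remaining=[) $]
Step 24: shift ). Stack=[T / ( E )] ptr=11 lookahead=$ remaining=[$]
Step 25: reduce F->( E ). Stack=[T / F] ptr=11 lookahead=$ remaining=[$]
Step 26: reduce T->T / F. Stack=[T] ptr=11 lookahead=$ remaining=[$]
Step 27: reduce E->T. Stack=[E] ptr=11 lookahead=$ remaining=[$]
Step 28: accept. Stack=[E] ptr=11 lookahead=$ remaining=[$]

Answer: 28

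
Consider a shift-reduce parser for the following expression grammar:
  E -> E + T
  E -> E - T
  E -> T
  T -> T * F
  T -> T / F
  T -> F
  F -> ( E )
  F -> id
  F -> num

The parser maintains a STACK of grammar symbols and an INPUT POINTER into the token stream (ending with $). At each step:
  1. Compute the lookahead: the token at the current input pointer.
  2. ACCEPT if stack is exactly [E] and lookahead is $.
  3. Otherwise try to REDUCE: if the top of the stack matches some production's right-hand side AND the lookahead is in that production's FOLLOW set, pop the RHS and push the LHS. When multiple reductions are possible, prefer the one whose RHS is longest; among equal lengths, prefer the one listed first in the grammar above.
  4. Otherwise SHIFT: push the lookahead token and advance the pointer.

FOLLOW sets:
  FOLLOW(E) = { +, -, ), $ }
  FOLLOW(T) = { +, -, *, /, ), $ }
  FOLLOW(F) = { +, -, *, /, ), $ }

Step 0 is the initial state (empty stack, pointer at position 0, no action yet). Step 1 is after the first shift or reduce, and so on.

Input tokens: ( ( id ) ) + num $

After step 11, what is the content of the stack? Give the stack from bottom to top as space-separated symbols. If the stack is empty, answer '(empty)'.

Step 1: shift (. Stack=[(] ptr=1 lookahead=( remaining=[( id ) ) + num $]
Step 2: shift (. Stack=[( (] ptr=2 lookahead=id remaining=[id ) ) + num $]
Step 3: shift id. Stack=[( ( id] ptr=3 lookahead=) remaining=[) ) + num $]
Step 4: reduce F->id. Stack=[( ( F] ptr=3 lookahead=) remaining=[) ) + num $]
Step 5: reduce T->F. Stack=[( ( T] ptr=3 lookahead=) remaining=[) ) + num $]
Step 6: reduce E->T. Stack=[( ( E] ptr=3 lookahead=) remaining=[) ) + num $]
Step 7: shift ). Stack=[( ( E )] ptr=4 lookahead=) remaining=[) + num $]
Step 8: reduce F->( E ). Stack=[( F] ptr=4 lookahead=) remaining=[) + num $]
Step 9: reduce T->F. Stack=[( T] ptr=4 lookahead=) remaining=[) + num $]
Step 10: reduce E->T. Stack=[( E] ptr=4 lookahead=) remaining=[) + num $]
Step 11: shift ). Stack=[( E )] ptr=5 lookahead=+ remaining=[+ num $]

Answer: ( E )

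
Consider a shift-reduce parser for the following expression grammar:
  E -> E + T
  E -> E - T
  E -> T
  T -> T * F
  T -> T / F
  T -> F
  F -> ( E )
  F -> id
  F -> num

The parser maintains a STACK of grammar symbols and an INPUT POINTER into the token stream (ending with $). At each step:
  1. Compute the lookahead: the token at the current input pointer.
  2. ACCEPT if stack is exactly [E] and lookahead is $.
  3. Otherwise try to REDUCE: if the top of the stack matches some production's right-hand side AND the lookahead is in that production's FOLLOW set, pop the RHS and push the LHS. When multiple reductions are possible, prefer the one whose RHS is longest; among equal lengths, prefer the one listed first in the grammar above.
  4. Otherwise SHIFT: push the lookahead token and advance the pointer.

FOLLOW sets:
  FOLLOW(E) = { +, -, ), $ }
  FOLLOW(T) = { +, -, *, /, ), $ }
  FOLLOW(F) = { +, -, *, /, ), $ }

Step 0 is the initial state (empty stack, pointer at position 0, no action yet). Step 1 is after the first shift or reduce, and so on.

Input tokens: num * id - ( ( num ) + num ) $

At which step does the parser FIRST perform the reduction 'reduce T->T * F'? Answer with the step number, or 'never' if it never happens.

Answer: 7

Derivation:
Step 1: shift num. Stack=[num] ptr=1 lookahead=* remaining=[* id - ( ( num ) + num ) $]
Step 2: reduce F->num. Stack=[F] ptr=1 lookahead=* remaining=[* id - ( ( num ) + num ) $]
Step 3: reduce T->F. Stack=[T] ptr=1 lookahead=* remaining=[* id - ( ( num ) + num ) $]
Step 4: shift *. Stack=[T *] ptr=2 lookahead=id remaining=[id - ( ( num ) + num ) $]
Step 5: shift id. Stack=[T * id] ptr=3 lookahead=- remaining=[- ( ( num ) + num ) $]
Step 6: reduce F->id. Stack=[T * F] ptr=3 lookahead=- remaining=[- ( ( num ) + num ) $]
Step 7: reduce T->T * F. Stack=[T] ptr=3 lookahead=- remaining=[- ( ( num ) + num ) $]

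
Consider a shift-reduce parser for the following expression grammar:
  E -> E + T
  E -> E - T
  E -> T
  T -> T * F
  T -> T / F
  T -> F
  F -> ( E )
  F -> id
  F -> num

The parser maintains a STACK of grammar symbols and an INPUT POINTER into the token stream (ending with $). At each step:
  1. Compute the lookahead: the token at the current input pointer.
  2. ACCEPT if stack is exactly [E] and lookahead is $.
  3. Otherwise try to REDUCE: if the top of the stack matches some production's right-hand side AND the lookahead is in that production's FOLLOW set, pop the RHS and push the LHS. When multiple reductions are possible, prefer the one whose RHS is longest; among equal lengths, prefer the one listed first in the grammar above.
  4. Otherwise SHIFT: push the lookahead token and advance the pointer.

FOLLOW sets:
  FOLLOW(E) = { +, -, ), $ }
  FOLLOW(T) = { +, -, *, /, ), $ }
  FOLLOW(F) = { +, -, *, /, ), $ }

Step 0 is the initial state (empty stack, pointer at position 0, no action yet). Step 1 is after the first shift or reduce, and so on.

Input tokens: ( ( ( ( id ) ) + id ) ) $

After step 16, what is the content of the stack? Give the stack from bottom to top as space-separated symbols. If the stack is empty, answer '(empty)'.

Step 1: shift (. Stack=[(] ptr=1 lookahead=( remaining=[( ( ( id ) ) + id ) ) $]
Step 2: shift (. Stack=[( (] ptr=2 lookahead=( remaining=[( ( id ) ) + id ) ) $]
Step 3: shift (. Stack=[( ( (] ptr=3 lookahead=( remaining=[( id ) ) + id ) ) $]
Step 4: shift (. Stack=[( ( ( (] ptr=4 lookahead=id remaining=[id ) ) + id ) ) $]
Step 5: shift id. Stack=[( ( ( ( id] ptr=5 lookahead=) remaining=[) ) + id ) ) $]
Step 6: reduce F->id. Stack=[( ( ( ( F] ptr=5 lookahead=) remaining=[) ) + id ) ) $]
Step 7: reduce T->F. Stack=[( ( ( ( T] ptr=5 lookahead=) remaining=[) ) + id ) ) $]
Step 8: reduce E->T. Stack=[( ( ( ( E] ptr=5 lookahead=) remaining=[) ) + id ) ) $]
Step 9: shift ). Stack=[( ( ( ( E )] ptr=6 lookahead=) remaining=[) + id ) ) $]
Step 10: reduce F->( E ). Stack=[( ( ( F] ptr=6 lookahead=) remaining=[) + id ) ) $]
Step 11: reduce T->F. Stack=[( ( ( T] ptr=6 lookahead=) remaining=[) + id ) ) $]
Step 12: reduce E->T. Stack=[( ( ( E] ptr=6 lookahead=) remaining=[) + id ) ) $]
Step 13: shift ). Stack=[( ( ( E )] ptr=7 lookahead=+ remaining=[+ id ) ) $]
Step 14: reduce F->( E ). Stack=[( ( F] ptr=7 lookahead=+ remaining=[+ id ) ) $]
Step 15: reduce T->F. Stack=[( ( T] ptr=7 lookahead=+ remaining=[+ id ) ) $]
Step 16: reduce E->T. Stack=[( ( E] ptr=7 lookahead=+ remaining=[+ id ) ) $]

Answer: ( ( E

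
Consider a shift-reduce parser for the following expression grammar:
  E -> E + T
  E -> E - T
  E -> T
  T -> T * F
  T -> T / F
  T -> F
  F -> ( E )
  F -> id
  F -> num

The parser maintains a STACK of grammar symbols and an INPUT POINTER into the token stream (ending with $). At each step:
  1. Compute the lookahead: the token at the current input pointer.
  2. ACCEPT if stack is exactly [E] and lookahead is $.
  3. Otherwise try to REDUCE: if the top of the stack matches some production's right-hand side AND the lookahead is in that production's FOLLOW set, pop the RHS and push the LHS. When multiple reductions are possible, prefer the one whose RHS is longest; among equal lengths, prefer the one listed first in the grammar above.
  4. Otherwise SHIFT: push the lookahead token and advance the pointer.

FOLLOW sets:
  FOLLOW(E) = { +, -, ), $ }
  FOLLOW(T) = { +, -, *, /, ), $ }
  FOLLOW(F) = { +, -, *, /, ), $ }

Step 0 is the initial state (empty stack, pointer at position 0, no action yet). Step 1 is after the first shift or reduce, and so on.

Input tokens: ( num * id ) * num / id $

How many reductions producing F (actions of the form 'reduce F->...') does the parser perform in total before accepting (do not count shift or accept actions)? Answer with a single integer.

Answer: 5

Derivation:
Step 1: shift (. Stack=[(] ptr=1 lookahead=num remaining=[num * id ) * num / id $]
Step 2: shift num. Stack=[( num] ptr=2 lookahead=* remaining=[* id ) * num / id $]
Step 3: reduce F->num. Stack=[( F] ptr=2 lookahead=* remaining=[* id ) * num / id $]
Step 4: reduce T->F. Stack=[( T] ptr=2 lookahead=* remaining=[* id ) * num / id $]
Step 5: shift *. Stack=[( T *] ptr=3 lookahead=id remaining=[id ) * num / id $]
Step 6: shift id. Stack=[( T * id] ptr=4 lookahead=) remaining=[) * num / id $]
Step 7: reduce F->id. Stack=[( T * F] ptr=4 lookahead=) remaining=[) * num / id $]
Step 8: reduce T->T * F. Stack=[( T] ptr=4 lookahead=) remaining=[) * num / id $]
Step 9: reduce E->T. Stack=[( E] ptr=4 lookahead=) remaining=[) * num / id $]
Step 10: shift ). Stack=[( E )] ptr=5 lookahead=* remaining=[* num / id $]
Step 11: reduce F->( E ). Stack=[F] ptr=5 lookahead=* remaining=[* num / id $]
Step 12: reduce T->F. Stack=[T] ptr=5 lookahead=* remaining=[* num / id $]
Step 13: shift *. Stack=[T *] ptr=6 lookahead=num remaining=[num / id $]
Step 14: shift num. Stack=[T * num] ptr=7 lookahead=/ remaining=[/ id $]
Step 15: reduce F->num. Stack=[T * F] ptr=7 lookahead=/ remaining=[/ id $]
Step 16: reduce T->T * F. Stack=[T] ptr=7 lookahead=/ remaining=[/ id $]
Step 17: shift /. Stack=[T /] ptr=8 lookahead=id remaining=[id $]
Step 18: shift id. Stack=[T / id] ptr=9 lookahead=$ remaining=[$]
Step 19: reduce F->id. Stack=[T / F] ptr=9 lookahead=$ remaining=[$]
Step 20: reduce T->T / F. Stack=[T] ptr=9 lookahead=$ remaining=[$]
Step 21: reduce E->T. Stack=[E] ptr=9 lookahead=$ remaining=[$]
Step 22: accept. Stack=[E] ptr=9 lookahead=$ remaining=[$]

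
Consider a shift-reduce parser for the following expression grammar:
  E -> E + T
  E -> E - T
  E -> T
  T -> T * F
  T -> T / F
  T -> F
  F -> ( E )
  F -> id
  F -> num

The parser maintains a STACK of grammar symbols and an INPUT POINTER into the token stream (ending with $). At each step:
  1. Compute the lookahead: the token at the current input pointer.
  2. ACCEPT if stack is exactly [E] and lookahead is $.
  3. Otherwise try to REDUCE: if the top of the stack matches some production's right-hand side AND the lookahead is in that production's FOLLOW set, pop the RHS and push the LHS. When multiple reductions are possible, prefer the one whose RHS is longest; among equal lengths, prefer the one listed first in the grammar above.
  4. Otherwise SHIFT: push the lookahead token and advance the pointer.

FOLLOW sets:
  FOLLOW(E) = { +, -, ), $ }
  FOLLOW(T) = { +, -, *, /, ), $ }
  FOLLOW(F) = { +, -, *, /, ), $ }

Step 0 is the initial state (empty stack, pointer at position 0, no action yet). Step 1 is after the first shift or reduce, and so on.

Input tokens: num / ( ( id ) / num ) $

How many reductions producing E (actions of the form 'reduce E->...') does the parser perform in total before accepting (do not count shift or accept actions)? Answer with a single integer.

Step 1: shift num. Stack=[num] ptr=1 lookahead=/ remaining=[/ ( ( id ) / num ) $]
Step 2: reduce F->num. Stack=[F] ptr=1 lookahead=/ remaining=[/ ( ( id ) / num ) $]
Step 3: reduce T->F. Stack=[T] ptr=1 lookahead=/ remaining=[/ ( ( id ) / num ) $]
Step 4: shift /. Stack=[T /] ptr=2 lookahead=( remaining=[( ( id ) / num ) $]
Step 5: shift (. Stack=[T / (] ptr=3 lookahead=( remaining=[( id ) / num ) $]
Step 6: shift (. Stack=[T / ( (] ptr=4 lookahead=id remaining=[id ) / num ) $]
Step 7: shift id. Stack=[T / ( ( id] ptr=5 lookahead=) remaining=[) / num ) $]
Step 8: reduce F->id. Stack=[T / ( ( F] ptr=5 lookahead=) remaining=[) / num ) $]
Step 9: reduce T->F. Stack=[T / ( ( T] ptr=5 lookahead=) remaining=[) / num ) $]
Step 10: reduce E->T. Stack=[T / ( ( E] ptr=5 lookahead=) remaining=[) / num ) $]
Step 11: shift ). Stack=[T / ( ( E )] ptr=6 lookahead=/ remaining=[/ num ) $]
Step 12: reduce F->( E ). Stack=[T / ( F] ptr=6 lookahead=/ remaining=[/ num ) $]
Step 13: reduce T->F. Stack=[T / ( T] ptr=6 lookahead=/ remaining=[/ num ) $]
Step 14: shift /. Stack=[T / ( T /] ptr=7 lookahead=num remaining=[num ) $]
Step 15: shift num. Stack=[T / ( T / num] ptr=8 lookahead=) remaining=[) $]
Step 16: reduce F->num. Stack=[T / ( T / F] ptr=8 lookahead=) remaining=[) $]
Step 17: reduce T->T / F. Stack=[T / ( T] ptr=8 lookahead=) remaining=[) $]
Step 18: reduce E->T. Stack=[T / ( E] ptr=8 lookahead=) remaining=[) $]
Step 19: shift ). Stack=[T / ( E )] ptr=9 lookahead=$ remaining=[$]
Step 20: reduce F->( E ). Stack=[T / F] ptr=9 lookahead=$ remaining=[$]
Step 21: reduce T->T / F. Stack=[T] ptr=9 lookahead=$ remaining=[$]
Step 22: reduce E->T. Stack=[E] ptr=9 lookahead=$ remaining=[$]
Step 23: accept. Stack=[E] ptr=9 lookahead=$ remaining=[$]

Answer: 3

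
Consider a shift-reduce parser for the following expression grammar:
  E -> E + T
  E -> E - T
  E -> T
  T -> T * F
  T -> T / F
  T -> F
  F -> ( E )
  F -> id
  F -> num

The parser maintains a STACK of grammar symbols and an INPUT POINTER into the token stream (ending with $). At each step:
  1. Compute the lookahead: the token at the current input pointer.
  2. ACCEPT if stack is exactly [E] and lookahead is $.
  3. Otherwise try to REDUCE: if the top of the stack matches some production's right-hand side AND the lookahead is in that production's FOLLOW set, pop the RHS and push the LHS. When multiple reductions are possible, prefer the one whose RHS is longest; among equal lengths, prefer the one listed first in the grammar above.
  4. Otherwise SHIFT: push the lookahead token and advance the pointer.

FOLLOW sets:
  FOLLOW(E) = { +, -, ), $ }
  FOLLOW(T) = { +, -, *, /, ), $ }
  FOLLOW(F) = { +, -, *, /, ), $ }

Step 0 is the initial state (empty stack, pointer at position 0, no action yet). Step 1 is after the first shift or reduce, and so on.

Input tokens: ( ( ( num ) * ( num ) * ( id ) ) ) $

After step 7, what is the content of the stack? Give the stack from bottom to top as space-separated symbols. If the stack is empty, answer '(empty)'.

Step 1: shift (. Stack=[(] ptr=1 lookahead=( remaining=[( ( num ) * ( num ) * ( id ) ) ) $]
Step 2: shift (. Stack=[( (] ptr=2 lookahead=( remaining=[( num ) * ( num ) * ( id ) ) ) $]
Step 3: shift (. Stack=[( ( (] ptr=3 lookahead=num remaining=[num ) * ( num ) * ( id ) ) ) $]
Step 4: shift num. Stack=[( ( ( num] ptr=4 lookahead=) remaining=[) * ( num ) * ( id ) ) ) $]
Step 5: reduce F->num. Stack=[( ( ( F] ptr=4 lookahead=) remaining=[) * ( num ) * ( id ) ) ) $]
Step 6: reduce T->F. Stack=[( ( ( T] ptr=4 lookahead=) remaining=[) * ( num ) * ( id ) ) ) $]
Step 7: reduce E->T. Stack=[( ( ( E] ptr=4 lookahead=) remaining=[) * ( num ) * ( id ) ) ) $]

Answer: ( ( ( E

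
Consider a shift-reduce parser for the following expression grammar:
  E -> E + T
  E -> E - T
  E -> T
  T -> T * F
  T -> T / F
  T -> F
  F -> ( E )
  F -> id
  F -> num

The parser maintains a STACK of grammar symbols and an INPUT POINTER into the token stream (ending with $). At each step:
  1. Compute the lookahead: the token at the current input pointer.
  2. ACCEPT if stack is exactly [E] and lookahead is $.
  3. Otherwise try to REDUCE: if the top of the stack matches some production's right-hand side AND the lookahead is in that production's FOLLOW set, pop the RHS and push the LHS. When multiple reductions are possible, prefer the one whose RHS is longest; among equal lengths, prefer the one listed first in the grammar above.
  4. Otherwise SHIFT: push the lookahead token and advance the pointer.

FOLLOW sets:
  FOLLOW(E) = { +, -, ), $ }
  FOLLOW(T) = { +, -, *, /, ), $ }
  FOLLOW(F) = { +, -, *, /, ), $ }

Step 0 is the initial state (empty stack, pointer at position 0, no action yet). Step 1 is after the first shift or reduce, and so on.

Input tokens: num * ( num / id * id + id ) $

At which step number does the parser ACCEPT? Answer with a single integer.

Step 1: shift num. Stack=[num] ptr=1 lookahead=* remaining=[* ( num / id * id + id ) $]
Step 2: reduce F->num. Stack=[F] ptr=1 lookahead=* remaining=[* ( num / id * id + id ) $]
Step 3: reduce T->F. Stack=[T] ptr=1 lookahead=* remaining=[* ( num / id * id + id ) $]
Step 4: shift *. Stack=[T *] ptr=2 lookahead=( remaining=[( num / id * id + id ) $]
Step 5: shift (. Stack=[T * (] ptr=3 lookahead=num remaining=[num / id * id + id ) $]
Step 6: shift num. Stack=[T * ( num] ptr=4 lookahead=/ remaining=[/ id * id + id ) $]
Step 7: reduce F->num. Stack=[T * ( F] ptr=4 lookahead=/ remaining=[/ id * id + id ) $]
Step 8: reduce T->F. Stack=[T * ( T] ptr=4 lookahead=/ remaining=[/ id * id + id ) $]
Step 9: shift /. Stack=[T * ( T /] ptr=5 lookahead=id remaining=[id * id + id ) $]
Step 10: shift id. Stack=[T * ( T / id] ptr=6 lookahead=* remaining=[* id + id ) $]
Step 11: reduce F->id. Stack=[T * ( T / F] ptr=6 lookahead=* remaining=[* id + id ) $]
Step 12: reduce T->T / F. Stack=[T * ( T] ptr=6 lookahead=* remaining=[* id + id ) $]
Step 13: shift *. Stack=[T * ( T *] ptr=7 lookahead=id remaining=[id + id ) $]
Step 14: shift id. Stack=[T * ( T * id] ptr=8 lookahead=+ remaining=[+ id ) $]
Step 15: reduce F->id. Stack=[T * ( T * F] ptr=8 lookahead=+ remaining=[+ id ) $]
Step 16: reduce T->T * F. Stack=[T * ( T] ptr=8 lookahead=+ remaining=[+ id ) $]
Step 17: reduce E->T. Stack=[T * ( E] ptr=8 lookahead=+ remaining=[+ id ) $]
Step 18: shift +. Stack=[T * ( E +] ptr=9 lookahead=id remaining=[id ) $]
Step 19: shift id. Stack=[T * ( E + id] ptr=10 lookahead=) remaining=[) $]
Step 20: reduce F->id. Stack=[T * ( E + F] ptr=10 lookahead=) remaining=[) $]
Step 21: reduce T->F. Stack=[T * ( E + T] ptr=10 lookahead=) remaining=[) $]
Step 22: reduce E->E + T. Stack=[T * ( E] ptr=10 lookahead=) remaining=[) $]
Step 23: shift ). Stack=[T * ( E )] ptr=11 lookahead=$ remaining=[$]
Step 24: reduce F->( E ). Stack=[T * F] ptr=11 lookahead=$ remaining=[$]
Step 25: reduce T->T * F. Stack=[T] ptr=11 lookahead=$ remaining=[$]
Step 26: reduce E->T. Stack=[E] ptr=11 lookahead=$ remaining=[$]
Step 27: accept. Stack=[E] ptr=11 lookahead=$ remaining=[$]

Answer: 27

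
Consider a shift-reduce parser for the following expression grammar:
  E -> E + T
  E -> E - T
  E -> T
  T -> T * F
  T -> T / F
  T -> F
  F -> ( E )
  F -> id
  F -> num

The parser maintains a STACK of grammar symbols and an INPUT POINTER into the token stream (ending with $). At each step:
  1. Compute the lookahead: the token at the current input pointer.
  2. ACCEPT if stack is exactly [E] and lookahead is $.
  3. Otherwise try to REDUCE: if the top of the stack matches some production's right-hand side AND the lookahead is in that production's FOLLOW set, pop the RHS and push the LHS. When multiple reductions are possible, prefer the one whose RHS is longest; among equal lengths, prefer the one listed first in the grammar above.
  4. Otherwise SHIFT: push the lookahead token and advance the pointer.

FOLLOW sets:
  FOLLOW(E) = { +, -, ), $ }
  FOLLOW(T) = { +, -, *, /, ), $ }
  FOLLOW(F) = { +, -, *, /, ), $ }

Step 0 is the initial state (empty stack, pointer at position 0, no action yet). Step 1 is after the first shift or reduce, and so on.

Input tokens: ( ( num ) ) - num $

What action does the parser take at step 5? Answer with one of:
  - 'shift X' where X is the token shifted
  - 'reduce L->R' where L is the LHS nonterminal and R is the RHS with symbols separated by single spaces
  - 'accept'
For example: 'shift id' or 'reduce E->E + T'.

Answer: reduce T->F

Derivation:
Step 1: shift (. Stack=[(] ptr=1 lookahead=( remaining=[( num ) ) - num $]
Step 2: shift (. Stack=[( (] ptr=2 lookahead=num remaining=[num ) ) - num $]
Step 3: shift num. Stack=[( ( num] ptr=3 lookahead=) remaining=[) ) - num $]
Step 4: reduce F->num. Stack=[( ( F] ptr=3 lookahead=) remaining=[) ) - num $]
Step 5: reduce T->F. Stack=[( ( T] ptr=3 lookahead=) remaining=[) ) - num $]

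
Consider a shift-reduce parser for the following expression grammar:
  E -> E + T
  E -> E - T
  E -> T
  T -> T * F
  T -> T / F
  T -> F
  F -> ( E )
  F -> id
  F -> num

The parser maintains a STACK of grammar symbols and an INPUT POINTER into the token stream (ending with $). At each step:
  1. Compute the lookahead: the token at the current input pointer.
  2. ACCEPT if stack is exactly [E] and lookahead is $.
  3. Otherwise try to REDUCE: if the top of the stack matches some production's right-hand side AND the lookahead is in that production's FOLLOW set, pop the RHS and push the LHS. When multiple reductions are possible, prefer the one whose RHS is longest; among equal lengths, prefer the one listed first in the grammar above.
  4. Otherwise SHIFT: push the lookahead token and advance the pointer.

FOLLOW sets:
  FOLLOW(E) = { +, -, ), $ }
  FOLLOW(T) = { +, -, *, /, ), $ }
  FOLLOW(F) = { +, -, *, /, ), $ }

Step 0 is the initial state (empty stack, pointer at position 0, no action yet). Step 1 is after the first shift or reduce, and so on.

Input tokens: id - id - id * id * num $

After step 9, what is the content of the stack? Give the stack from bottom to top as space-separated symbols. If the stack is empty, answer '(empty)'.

Answer: E

Derivation:
Step 1: shift id. Stack=[id] ptr=1 lookahead=- remaining=[- id - id * id * num $]
Step 2: reduce F->id. Stack=[F] ptr=1 lookahead=- remaining=[- id - id * id * num $]
Step 3: reduce T->F. Stack=[T] ptr=1 lookahead=- remaining=[- id - id * id * num $]
Step 4: reduce E->T. Stack=[E] ptr=1 lookahead=- remaining=[- id - id * id * num $]
Step 5: shift -. Stack=[E -] ptr=2 lookahead=id remaining=[id - id * id * num $]
Step 6: shift id. Stack=[E - id] ptr=3 lookahead=- remaining=[- id * id * num $]
Step 7: reduce F->id. Stack=[E - F] ptr=3 lookahead=- remaining=[- id * id * num $]
Step 8: reduce T->F. Stack=[E - T] ptr=3 lookahead=- remaining=[- id * id * num $]
Step 9: reduce E->E - T. Stack=[E] ptr=3 lookahead=- remaining=[- id * id * num $]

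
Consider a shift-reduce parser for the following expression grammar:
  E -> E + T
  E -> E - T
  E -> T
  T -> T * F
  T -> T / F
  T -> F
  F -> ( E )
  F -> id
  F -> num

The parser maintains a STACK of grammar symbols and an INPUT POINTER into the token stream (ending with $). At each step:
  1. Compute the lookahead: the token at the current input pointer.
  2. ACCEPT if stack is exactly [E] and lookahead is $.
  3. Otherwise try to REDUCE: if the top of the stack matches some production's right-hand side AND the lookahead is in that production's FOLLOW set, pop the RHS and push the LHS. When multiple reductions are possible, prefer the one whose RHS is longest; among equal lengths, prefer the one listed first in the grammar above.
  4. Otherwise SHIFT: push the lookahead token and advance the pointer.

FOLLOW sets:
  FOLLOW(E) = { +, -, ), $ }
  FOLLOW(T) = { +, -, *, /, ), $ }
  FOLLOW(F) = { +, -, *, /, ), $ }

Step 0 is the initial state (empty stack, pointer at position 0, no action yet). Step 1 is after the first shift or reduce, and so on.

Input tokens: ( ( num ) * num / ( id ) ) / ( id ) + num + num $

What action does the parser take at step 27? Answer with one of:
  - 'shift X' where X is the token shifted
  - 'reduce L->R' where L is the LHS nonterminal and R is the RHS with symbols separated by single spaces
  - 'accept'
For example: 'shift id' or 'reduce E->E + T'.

Answer: shift /

Derivation:
Step 1: shift (. Stack=[(] ptr=1 lookahead=( remaining=[( num ) * num / ( id ) ) / ( id ) + num + num $]
Step 2: shift (. Stack=[( (] ptr=2 lookahead=num remaining=[num ) * num / ( id ) ) / ( id ) + num + num $]
Step 3: shift num. Stack=[( ( num] ptr=3 lookahead=) remaining=[) * num / ( id ) ) / ( id ) + num + num $]
Step 4: reduce F->num. Stack=[( ( F] ptr=3 lookahead=) remaining=[) * num / ( id ) ) / ( id ) + num + num $]
Step 5: reduce T->F. Stack=[( ( T] ptr=3 lookahead=) remaining=[) * num / ( id ) ) / ( id ) + num + num $]
Step 6: reduce E->T. Stack=[( ( E] ptr=3 lookahead=) remaining=[) * num / ( id ) ) / ( id ) + num + num $]
Step 7: shift ). Stack=[( ( E )] ptr=4 lookahead=* remaining=[* num / ( id ) ) / ( id ) + num + num $]
Step 8: reduce F->( E ). Stack=[( F] ptr=4 lookahead=* remaining=[* num / ( id ) ) / ( id ) + num + num $]
Step 9: reduce T->F. Stack=[( T] ptr=4 lookahead=* remaining=[* num / ( id ) ) / ( id ) + num + num $]
Step 10: shift *. Stack=[( T *] ptr=5 lookahead=num remaining=[num / ( id ) ) / ( id ) + num + num $]
Step 11: shift num. Stack=[( T * num] ptr=6 lookahead=/ remaining=[/ ( id ) ) / ( id ) + num + num $]
Step 12: reduce F->num. Stack=[( T * F] ptr=6 lookahead=/ remaining=[/ ( id ) ) / ( id ) + num + num $]
Step 13: reduce T->T * F. Stack=[( T] ptr=6 lookahead=/ remaining=[/ ( id ) ) / ( id ) + num + num $]
Step 14: shift /. Stack=[( T /] ptr=7 lookahead=( remaining=[( id ) ) / ( id ) + num + num $]
Step 15: shift (. Stack=[( T / (] ptr=8 lookahead=id remaining=[id ) ) / ( id ) + num + num $]
Step 16: shift id. Stack=[( T / ( id] ptr=9 lookahead=) remaining=[) ) / ( id ) + num + num $]
Step 17: reduce F->id. Stack=[( T / ( F] ptr=9 lookahead=) remaining=[) ) / ( id ) + num + num $]
Step 18: reduce T->F. Stack=[( T / ( T] ptr=9 lookahead=) remaining=[) ) / ( id ) + num + num $]
Step 19: reduce E->T. Stack=[( T / ( E] ptr=9 lookahead=) remaining=[) ) / ( id ) + num + num $]
Step 20: shift ). Stack=[( T / ( E )] ptr=10 lookahead=) remaining=[) / ( id ) + num + num $]
Step 21: reduce F->( E ). Stack=[( T / F] ptr=10 lookahead=) remaining=[) / ( id ) + num + num $]
Step 22: reduce T->T / F. Stack=[( T] ptr=10 lookahead=) remaining=[) / ( id ) + num + num $]
Step 23: reduce E->T. Stack=[( E] ptr=10 lookahead=) remaining=[) / ( id ) + num + num $]
Step 24: shift ). Stack=[( E )] ptr=11 lookahead=/ remaining=[/ ( id ) + num + num $]
Step 25: reduce F->( E ). Stack=[F] ptr=11 lookahead=/ remaining=[/ ( id ) + num + num $]
Step 26: reduce T->F. Stack=[T] ptr=11 lookahead=/ remaining=[/ ( id ) + num + num $]
Step 27: shift /. Stack=[T /] ptr=12 lookahead=( remaining=[( id ) + num + num $]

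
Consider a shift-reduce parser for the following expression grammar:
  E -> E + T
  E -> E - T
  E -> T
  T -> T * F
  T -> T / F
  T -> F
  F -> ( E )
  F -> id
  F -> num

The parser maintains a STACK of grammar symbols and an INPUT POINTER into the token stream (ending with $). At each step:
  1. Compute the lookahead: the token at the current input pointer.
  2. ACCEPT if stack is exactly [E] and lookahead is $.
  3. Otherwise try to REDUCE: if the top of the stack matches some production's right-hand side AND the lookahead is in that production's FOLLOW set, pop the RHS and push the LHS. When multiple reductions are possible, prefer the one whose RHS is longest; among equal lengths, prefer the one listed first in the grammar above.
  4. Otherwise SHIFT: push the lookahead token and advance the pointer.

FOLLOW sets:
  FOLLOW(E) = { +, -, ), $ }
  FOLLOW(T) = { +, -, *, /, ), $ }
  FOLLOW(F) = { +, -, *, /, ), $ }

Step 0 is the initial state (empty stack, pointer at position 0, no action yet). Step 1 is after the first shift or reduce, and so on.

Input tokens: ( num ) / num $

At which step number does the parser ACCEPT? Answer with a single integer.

Step 1: shift (. Stack=[(] ptr=1 lookahead=num remaining=[num ) / num $]
Step 2: shift num. Stack=[( num] ptr=2 lookahead=) remaining=[) / num $]
Step 3: reduce F->num. Stack=[( F] ptr=2 lookahead=) remaining=[) / num $]
Step 4: reduce T->F. Stack=[( T] ptr=2 lookahead=) remaining=[) / num $]
Step 5: reduce E->T. Stack=[( E] ptr=2 lookahead=) remaining=[) / num $]
Step 6: shift ). Stack=[( E )] ptr=3 lookahead=/ remaining=[/ num $]
Step 7: reduce F->( E ). Stack=[F] ptr=3 lookahead=/ remaining=[/ num $]
Step 8: reduce T->F. Stack=[T] ptr=3 lookahead=/ remaining=[/ num $]
Step 9: shift /. Stack=[T /] ptr=4 lookahead=num remaining=[num $]
Step 10: shift num. Stack=[T / num] ptr=5 lookahead=$ remaining=[$]
Step 11: reduce F->num. Stack=[T / F] ptr=5 lookahead=$ remaining=[$]
Step 12: reduce T->T / F. Stack=[T] ptr=5 lookahead=$ remaining=[$]
Step 13: reduce E->T. Stack=[E] ptr=5 lookahead=$ remaining=[$]
Step 14: accept. Stack=[E] ptr=5 lookahead=$ remaining=[$]

Answer: 14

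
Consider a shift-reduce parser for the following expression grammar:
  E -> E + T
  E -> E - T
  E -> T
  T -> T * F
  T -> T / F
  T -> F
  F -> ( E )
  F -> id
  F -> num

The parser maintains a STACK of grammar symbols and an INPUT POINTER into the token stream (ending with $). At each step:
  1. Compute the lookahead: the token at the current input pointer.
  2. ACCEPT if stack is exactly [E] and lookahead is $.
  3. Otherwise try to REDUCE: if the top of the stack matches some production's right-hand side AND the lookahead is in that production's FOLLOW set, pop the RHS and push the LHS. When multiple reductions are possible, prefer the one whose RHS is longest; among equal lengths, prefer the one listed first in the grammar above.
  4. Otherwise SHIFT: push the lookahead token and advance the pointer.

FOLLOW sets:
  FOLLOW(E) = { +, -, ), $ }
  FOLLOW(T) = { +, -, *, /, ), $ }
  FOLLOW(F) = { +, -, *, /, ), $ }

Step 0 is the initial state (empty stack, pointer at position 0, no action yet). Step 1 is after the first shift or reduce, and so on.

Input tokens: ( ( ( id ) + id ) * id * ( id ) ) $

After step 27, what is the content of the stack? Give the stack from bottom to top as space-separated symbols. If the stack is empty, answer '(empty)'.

Step 1: shift (. Stack=[(] ptr=1 lookahead=( remaining=[( ( id ) + id ) * id * ( id ) ) $]
Step 2: shift (. Stack=[( (] ptr=2 lookahead=( remaining=[( id ) + id ) * id * ( id ) ) $]
Step 3: shift (. Stack=[( ( (] ptr=3 lookahead=id remaining=[id ) + id ) * id * ( id ) ) $]
Step 4: shift id. Stack=[( ( ( id] ptr=4 lookahead=) remaining=[) + id ) * id * ( id ) ) $]
Step 5: reduce F->id. Stack=[( ( ( F] ptr=4 lookahead=) remaining=[) + id ) * id * ( id ) ) $]
Step 6: reduce T->F. Stack=[( ( ( T] ptr=4 lookahead=) remaining=[) + id ) * id * ( id ) ) $]
Step 7: reduce E->T. Stack=[( ( ( E] ptr=4 lookahead=) remaining=[) + id ) * id * ( id ) ) $]
Step 8: shift ). Stack=[( ( ( E )] ptr=5 lookahead=+ remaining=[+ id ) * id * ( id ) ) $]
Step 9: reduce F->( E ). Stack=[( ( F] ptr=5 lookahead=+ remaining=[+ id ) * id * ( id ) ) $]
Step 10: reduce T->F. Stack=[( ( T] ptr=5 lookahead=+ remaining=[+ id ) * id * ( id ) ) $]
Step 11: reduce E->T. Stack=[( ( E] ptr=5 lookahead=+ remaining=[+ id ) * id * ( id ) ) $]
Step 12: shift +. Stack=[( ( E +] ptr=6 lookahead=id remaining=[id ) * id * ( id ) ) $]
Step 13: shift id. Stack=[( ( E + id] ptr=7 lookahead=) remaining=[) * id * ( id ) ) $]
Step 14: reduce F->id. Stack=[( ( E + F] ptr=7 lookahead=) remaining=[) * id * ( id ) ) $]
Step 15: reduce T->F. Stack=[( ( E + T] ptr=7 lookahead=) remaining=[) * id * ( id ) ) $]
Step 16: reduce E->E + T. Stack=[( ( E] ptr=7 lookahead=) remaining=[) * id * ( id ) ) $]
Step 17: shift ). Stack=[( ( E )] ptr=8 lookahead=* remaining=[* id * ( id ) ) $]
Step 18: reduce F->( E ). Stack=[( F] ptr=8 lookahead=* remaining=[* id * ( id ) ) $]
Step 19: reduce T->F. Stack=[( T] ptr=8 lookahead=* remaining=[* id * ( id ) ) $]
Step 20: shift *. Stack=[( T *] ptr=9 lookahead=id remaining=[id * ( id ) ) $]
Step 21: shift id. Stack=[( T * id] ptr=10 lookahead=* remaining=[* ( id ) ) $]
Step 22: reduce F->id. Stack=[( T * F] ptr=10 lookahead=* remaining=[* ( id ) ) $]
Step 23: reduce T->T * F. Stack=[( T] ptr=10 lookahead=* remaining=[* ( id ) ) $]
Step 24: shift *. Stack=[( T *] ptr=11 lookahead=( remaining=[( id ) ) $]
Step 25: shift (. Stack=[( T * (] ptr=12 lookahead=id remaining=[id ) ) $]
Step 26: shift id. Stack=[( T * ( id] ptr=13 lookahead=) remaining=[) ) $]
Step 27: reduce F->id. Stack=[( T * ( F] ptr=13 lookahead=) remaining=[) ) $]

Answer: ( T * ( F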